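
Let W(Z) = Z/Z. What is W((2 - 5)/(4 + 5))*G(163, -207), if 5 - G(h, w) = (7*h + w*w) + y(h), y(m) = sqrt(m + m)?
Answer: -43985 - sqrt(326) ≈ -44003.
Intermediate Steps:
y(m) = sqrt(2)*sqrt(m) (y(m) = sqrt(2*m) = sqrt(2)*sqrt(m))
G(h, w) = 5 - w**2 - 7*h - sqrt(2)*sqrt(h) (G(h, w) = 5 - ((7*h + w*w) + sqrt(2)*sqrt(h)) = 5 - ((7*h + w**2) + sqrt(2)*sqrt(h)) = 5 - ((w**2 + 7*h) + sqrt(2)*sqrt(h)) = 5 - (w**2 + 7*h + sqrt(2)*sqrt(h)) = 5 + (-w**2 - 7*h - sqrt(2)*sqrt(h)) = 5 - w**2 - 7*h - sqrt(2)*sqrt(h))
W(Z) = 1
W((2 - 5)/(4 + 5))*G(163, -207) = 1*(5 - 1*(-207)**2 - 7*163 - sqrt(2)*sqrt(163)) = 1*(5 - 1*42849 - 1141 - sqrt(326)) = 1*(5 - 42849 - 1141 - sqrt(326)) = 1*(-43985 - sqrt(326)) = -43985 - sqrt(326)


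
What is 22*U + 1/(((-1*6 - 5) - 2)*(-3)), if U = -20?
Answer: -17159/39 ≈ -439.97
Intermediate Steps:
22*U + 1/(((-1*6 - 5) - 2)*(-3)) = 22*(-20) + 1/(((-1*6 - 5) - 2)*(-3)) = -440 + 1/(((-6 - 5) - 2)*(-3)) = -440 + 1/((-11 - 2)*(-3)) = -440 + 1/(-13*(-3)) = -440 + 1/39 = -17159/39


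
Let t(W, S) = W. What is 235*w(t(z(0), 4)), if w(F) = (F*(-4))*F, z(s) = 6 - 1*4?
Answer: -3760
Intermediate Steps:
z(s) = 2 (z(s) = 6 - 4 = 2)
w(F) = -4*F² (w(F) = (-4*F)*F = -4*F²)
235*w(t(z(0), 4)) = 235*(-4*2²) = 235*(-4*4) = 235*(-16) = -3760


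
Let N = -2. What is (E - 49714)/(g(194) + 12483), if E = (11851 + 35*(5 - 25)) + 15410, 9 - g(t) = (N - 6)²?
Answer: -1781/956 ≈ -1.8630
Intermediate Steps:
g(t) = -55 (g(t) = 9 - (-2 - 6)² = 9 - 1*(-8)² = 9 - 1*64 = 9 - 64 = -55)
E = 26561 (E = (11851 + 35*(-20)) + 15410 = (11851 - 700) + 15410 = 11151 + 15410 = 26561)
(E - 49714)/(g(194) + 12483) = (26561 - 49714)/(-55 + 12483) = -23153/12428 = -23153*1/12428 = -1781/956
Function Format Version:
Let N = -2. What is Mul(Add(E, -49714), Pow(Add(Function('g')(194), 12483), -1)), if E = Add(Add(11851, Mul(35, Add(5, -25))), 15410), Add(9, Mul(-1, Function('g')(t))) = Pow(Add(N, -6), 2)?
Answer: Rational(-1781, 956) ≈ -1.8630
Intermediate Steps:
Function('g')(t) = -55 (Function('g')(t) = Add(9, Mul(-1, Pow(Add(-2, -6), 2))) = Add(9, Mul(-1, Pow(-8, 2))) = Add(9, Mul(-1, 64)) = Add(9, -64) = -55)
E = 26561 (E = Add(Add(11851, Mul(35, -20)), 15410) = Add(Add(11851, -700), 15410) = Add(11151, 15410) = 26561)
Mul(Add(E, -49714), Pow(Add(Function('g')(194), 12483), -1)) = Mul(Add(26561, -49714), Pow(Add(-55, 12483), -1)) = Mul(-23153, Pow(12428, -1)) = Mul(-23153, Rational(1, 12428)) = Rational(-1781, 956)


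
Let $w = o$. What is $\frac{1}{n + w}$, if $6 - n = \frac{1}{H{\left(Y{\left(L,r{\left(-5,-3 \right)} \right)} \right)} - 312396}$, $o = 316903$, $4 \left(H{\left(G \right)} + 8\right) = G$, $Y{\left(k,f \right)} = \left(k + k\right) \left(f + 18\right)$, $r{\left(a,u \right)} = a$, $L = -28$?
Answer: $\frac{312586}{99061316675} \approx 3.1555 \cdot 10^{-6}$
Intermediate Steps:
$Y{\left(k,f \right)} = 2 k \left(18 + f\right)$
$H{\left(G \right)} = -8 + \frac{G}{4}$
$w = 316903$
$n = \frac{1875517}{312586}$ ($n = 6 - \frac{1}{\left(-8 + \frac{2 \left(-28\right) \left(18 - 5\right)}{4}\right) - 312396} = 6 - \frac{1}{\left(-8 + \frac{2 \left(-28\right) 13}{4}\right) - 312396} = 6 - \frac{1}{\left(-8 + \frac{1}{4} \left(-728\right)\right) - 312396} = 6 - \frac{1}{\left(-8 - 182\right) - 312396} = 6 - \frac{1}{-190 - 312396} = 6 - \frac{1}{-312586} = 6 - - \frac{1}{312586} = 6 + \frac{1}{312586} = \frac{1875517}{312586} \approx 6.0$)
$\frac{1}{n + w} = \frac{1}{\frac{1875517}{312586} + 316903} = \frac{1}{\frac{99061316675}{312586}} = \frac{312586}{99061316675}$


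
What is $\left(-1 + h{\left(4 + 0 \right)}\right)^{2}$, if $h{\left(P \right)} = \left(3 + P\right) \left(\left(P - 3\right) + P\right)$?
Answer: $1156$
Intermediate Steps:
$h{\left(P \right)} = \left(-3 + 2 P\right) \left(3 + P\right)$ ($h{\left(P \right)} = \left(3 + P\right) \left(\left(-3 + P\right) + P\right) = \left(3 + P\right) \left(-3 + 2 P\right) = \left(-3 + 2 P\right) \left(3 + P\right)$)
$\left(-1 + h{\left(4 + 0 \right)}\right)^{2} = \left(-1 + \left(-9 + 2 \left(4 + 0\right)^{2} + 3 \left(4 + 0\right)\right)\right)^{2} = \left(-1 + \left(-9 + 2 \cdot 4^{2} + 3 \cdot 4\right)\right)^{2} = \left(-1 + \left(-9 + 2 \cdot 16 + 12\right)\right)^{2} = \left(-1 + \left(-9 + 32 + 12\right)\right)^{2} = \left(-1 + 35\right)^{2} = 34^{2} = 1156$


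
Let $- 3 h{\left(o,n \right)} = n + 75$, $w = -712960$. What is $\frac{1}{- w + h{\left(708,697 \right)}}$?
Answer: $\frac{3}{2138108} \approx 1.4031 \cdot 10^{-6}$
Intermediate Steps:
$h{\left(o,n \right)} = -25 - \frac{n}{3}$ ($h{\left(o,n \right)} = - \frac{n + 75}{3} = - \frac{75 + n}{3} = -25 - \frac{n}{3}$)
$\frac{1}{- w + h{\left(708,697 \right)}} = \frac{1}{\left(-1\right) \left(-712960\right) - \frac{772}{3}} = \frac{1}{712960 - \frac{772}{3}} = \frac{1}{\frac{2138108}{3}} = \frac{3}{2138108}$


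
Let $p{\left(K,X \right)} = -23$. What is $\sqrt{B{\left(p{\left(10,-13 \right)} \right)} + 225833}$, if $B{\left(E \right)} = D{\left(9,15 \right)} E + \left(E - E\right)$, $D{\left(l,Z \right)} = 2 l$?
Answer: $\sqrt{225419} \approx 474.78$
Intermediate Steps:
$B{\left(E \right)} = 18 E$ ($B{\left(E \right)} = 2 \cdot 9 E + \left(E - E\right) = 18 E + 0 = 18 E$)
$\sqrt{B{\left(p{\left(10,-13 \right)} \right)} + 225833} = \sqrt{18 \left(-23\right) + 225833} = \sqrt{-414 + 225833} = \sqrt{225419}$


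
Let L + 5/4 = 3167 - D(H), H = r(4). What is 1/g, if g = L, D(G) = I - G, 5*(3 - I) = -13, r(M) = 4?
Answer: 20/63283 ≈ 0.00031604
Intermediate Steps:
I = 28/5 (I = 3 - 1/5*(-13) = 3 + 13/5 = 28/5 ≈ 5.6000)
H = 4
D(G) = 28/5 - G
L = 63283/20 (L = -5/4 + (3167 - (28/5 - 1*4)) = -5/4 + (3167 - (28/5 - 4)) = -5/4 + (3167 - 1*8/5) = -5/4 + (3167 - 8/5) = -5/4 + 15827/5 = 63283/20 ≈ 3164.1)
g = 63283/20 ≈ 3164.1
1/g = 1/(63283/20) = 20/63283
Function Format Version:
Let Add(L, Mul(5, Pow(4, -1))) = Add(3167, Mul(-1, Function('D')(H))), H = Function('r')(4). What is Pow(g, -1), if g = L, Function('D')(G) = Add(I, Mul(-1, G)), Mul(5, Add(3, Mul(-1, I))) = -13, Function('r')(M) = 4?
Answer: Rational(20, 63283) ≈ 0.00031604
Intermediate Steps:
I = Rational(28, 5) (I = Add(3, Mul(Rational(-1, 5), -13)) = Add(3, Rational(13, 5)) = Rational(28, 5) ≈ 5.6000)
H = 4
Function('D')(G) = Add(Rational(28, 5), Mul(-1, G))
L = Rational(63283, 20) (L = Add(Rational(-5, 4), Add(3167, Mul(-1, Add(Rational(28, 5), Mul(-1, 4))))) = Add(Rational(-5, 4), Add(3167, Mul(-1, Add(Rational(28, 5), -4)))) = Add(Rational(-5, 4), Add(3167, Mul(-1, Rational(8, 5)))) = Add(Rational(-5, 4), Add(3167, Rational(-8, 5))) = Add(Rational(-5, 4), Rational(15827, 5)) = Rational(63283, 20) ≈ 3164.1)
g = Rational(63283, 20) ≈ 3164.1
Pow(g, -1) = Pow(Rational(63283, 20), -1) = Rational(20, 63283)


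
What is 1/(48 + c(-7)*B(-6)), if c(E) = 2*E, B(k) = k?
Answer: 1/132 ≈ 0.0075758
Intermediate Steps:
1/(48 + c(-7)*B(-6)) = 1/(48 + (2*(-7))*(-6)) = 1/(48 - 14*(-6)) = 1/(48 + 84) = 1/132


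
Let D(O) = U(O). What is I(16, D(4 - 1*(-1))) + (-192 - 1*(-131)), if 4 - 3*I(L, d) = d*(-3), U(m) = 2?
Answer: -173/3 ≈ -57.667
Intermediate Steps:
D(O) = 2
I(L, d) = 4/3 + d (I(L, d) = 4/3 - d*(-3)/3 = 4/3 - (-1)*d = 4/3 + d)
I(16, D(4 - 1*(-1))) + (-192 - 1*(-131)) = (4/3 + 2) + (-192 - 1*(-131)) = 10/3 + (-192 + 131) = 10/3 - 61 = -173/3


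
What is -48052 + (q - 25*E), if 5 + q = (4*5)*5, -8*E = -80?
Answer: -48207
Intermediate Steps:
E = 10 (E = -⅛*(-80) = 10)
q = 95 (q = -5 + (4*5)*5 = -5 + 20*5 = -5 + 100 = 95)
-48052 + (q - 25*E) = -48052 + (95 - 25*10) = -48052 + (95 - 250) = -48052 - 155 = -48207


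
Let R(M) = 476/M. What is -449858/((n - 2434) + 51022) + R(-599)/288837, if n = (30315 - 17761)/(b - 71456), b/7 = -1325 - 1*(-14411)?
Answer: -783996383012772818/84678484068864963 ≈ -9.2585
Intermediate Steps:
b = 91602 (b = 7*(-1325 - 1*(-14411)) = 7*(-1325 + 14411) = 7*13086 = 91602)
n = 6277/10073 (n = (30315 - 17761)/(91602 - 71456) = 12554/20146 = 12554*(1/20146) = 6277/10073 ≈ 0.62315)
-449858/((n - 2434) + 51022) + R(-599)/288837 = -449858/((6277/10073 - 2434) + 51022) + (476/(-599))/288837 = -449858/(-24511405/10073 + 51022) + (476*(-1/599))*(1/288837) = -449858/489433201/10073 - 476/599*1/288837 = -449858*10073/489433201 - 476/173013363 = -4531419634/489433201 - 476/173013363 = -783996383012772818/84678484068864963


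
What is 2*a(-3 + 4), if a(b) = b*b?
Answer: 2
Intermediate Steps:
a(b) = b**2
2*a(-3 + 4) = 2*(-3 + 4)**2 = 2*1**2 = 2*1 = 2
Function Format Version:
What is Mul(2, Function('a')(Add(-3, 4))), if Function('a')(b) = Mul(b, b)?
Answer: 2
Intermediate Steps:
Function('a')(b) = Pow(b, 2)
Mul(2, Function('a')(Add(-3, 4))) = Mul(2, Pow(Add(-3, 4), 2)) = Mul(2, Pow(1, 2)) = Mul(2, 1) = 2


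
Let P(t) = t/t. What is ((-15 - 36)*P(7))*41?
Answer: -2091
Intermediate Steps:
P(t) = 1
((-15 - 36)*P(7))*41 = ((-15 - 36)*1)*41 = -51*1*41 = -51*41 = -2091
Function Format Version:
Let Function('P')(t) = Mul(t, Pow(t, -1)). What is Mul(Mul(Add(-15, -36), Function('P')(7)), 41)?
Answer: -2091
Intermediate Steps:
Function('P')(t) = 1
Mul(Mul(Add(-15, -36), Function('P')(7)), 41) = Mul(Mul(Add(-15, -36), 1), 41) = Mul(Mul(-51, 1), 41) = Mul(-51, 41) = -2091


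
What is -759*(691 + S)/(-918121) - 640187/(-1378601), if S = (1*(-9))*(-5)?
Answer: 1357888733651/1265722528721 ≈ 1.0728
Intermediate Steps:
S = 45 (S = -9*(-5) = 45)
-759*(691 + S)/(-918121) - 640187/(-1378601) = -759*(691 + 45)/(-918121) - 640187/(-1378601) = -759*736*(-1/918121) - 640187*(-1/1378601) = -558624*(-1/918121) + 640187/1378601 = 558624/918121 + 640187/1378601 = 1357888733651/1265722528721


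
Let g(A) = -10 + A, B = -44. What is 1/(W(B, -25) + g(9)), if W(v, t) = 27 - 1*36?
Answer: -1/10 ≈ -0.10000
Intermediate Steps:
W(v, t) = -9 (W(v, t) = 27 - 36 = -9)
1/(W(B, -25) + g(9)) = 1/(-9 + (-10 + 9)) = 1/(-9 - 1) = 1/(-10) = -1/10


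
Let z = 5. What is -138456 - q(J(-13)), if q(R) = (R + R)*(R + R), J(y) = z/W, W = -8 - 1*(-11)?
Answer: -1246204/9 ≈ -1.3847e+5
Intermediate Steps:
W = 3 (W = -8 + 11 = 3)
J(y) = 5/3
q(R) = 4*R² (q(R) = (2*R)*(2*R) = 4*R²)
-138456 - q(J(-13)) = -138456 - 4*(5/3)² = -138456 - 4*25/9 = -138456 - 1*100/9 = -138456 - 100/9 = -1246204/9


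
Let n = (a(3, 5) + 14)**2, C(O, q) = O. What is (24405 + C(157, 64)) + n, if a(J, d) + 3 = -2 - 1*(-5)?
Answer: 24758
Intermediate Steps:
a(J, d) = 0 (a(J, d) = -3 + (-2 - 1*(-5)) = -3 + (-2 + 5) = -3 + 3 = 0)
n = 196 (n = (0 + 14)**2 = 14**2 = 196)
(24405 + C(157, 64)) + n = (24405 + 157) + 196 = 24562 + 196 = 24758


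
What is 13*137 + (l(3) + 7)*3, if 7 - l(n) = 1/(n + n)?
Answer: 3645/2 ≈ 1822.5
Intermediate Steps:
l(n) = 7 - 1/(2*n) (l(n) = 7 - 1/(n + n) = 7 - 1/(2*n))
13*137 + (l(3) + 7)*3 = 13*137 + ((7 - ½/3) + 7)*3 = 1781 + ((7 - ½*⅓) + 7)*3 = 1781 + ((7 - ⅙) + 7)*3 = 1781 + (41/6 + 7)*3 = 1781 + (83/6)*3 = 1781 + 83/2 = 3645/2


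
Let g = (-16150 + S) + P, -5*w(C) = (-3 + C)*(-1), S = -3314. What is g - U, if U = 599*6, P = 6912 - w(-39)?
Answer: -80688/5 ≈ -16138.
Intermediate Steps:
w(C) = -⅗ + C/5 (w(C) = -(-3 + C)*(-1)/5 = -(3 - C)/5 = -⅗ + C/5)
P = 34602/5 (P = 6912 - (-⅗ + (⅕)*(-39)) = 6912 - (-⅗ - 39/5) = 6912 - 1*(-42/5) = 6912 + 42/5 = 34602/5 ≈ 6920.4)
g = -62718/5 (g = (-16150 - 3314) + 34602/5 = -19464 + 34602/5 = -62718/5 ≈ -12544.)
U = 3594
g - U = -62718/5 - 1*3594 = -62718/5 - 3594 = -80688/5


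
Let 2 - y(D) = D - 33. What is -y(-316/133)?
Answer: -4971/133 ≈ -37.376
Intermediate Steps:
y(D) = 35 - D (y(D) = 2 - (D - 33) = 2 - (-33 + D) = 2 + (33 - D) = 35 - D)
-y(-316/133) = -(35 - (-316)/133) = -(35 - 1*(-316/133)) = -(35 + 316/133) = -1*4971/133 = -4971/133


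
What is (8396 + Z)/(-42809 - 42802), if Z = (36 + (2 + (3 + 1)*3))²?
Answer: -3632/28537 ≈ -0.12727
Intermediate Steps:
Z = 2500 (Z = (36 + (2 + 4*3))² = (36 + (2 + 12))² = (36 + 14)² = 50² = 2500)
(8396 + Z)/(-42809 - 42802) = (8396 + 2500)/(-42809 - 42802) = 10896/(-85611) = 10896*(-1/85611) = -3632/28537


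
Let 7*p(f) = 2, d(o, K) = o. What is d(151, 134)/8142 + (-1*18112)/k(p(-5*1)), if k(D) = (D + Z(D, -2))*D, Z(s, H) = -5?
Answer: 401440959/29854 ≈ 13447.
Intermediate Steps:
p(f) = 2/7 (p(f) = (⅐)*2 = 2/7)
k(D) = D*(-5 + D) (k(D) = (D - 5)*D = (-5 + D)*D = D*(-5 + D))
d(151, 134)/8142 + (-1*18112)/k(p(-5*1)) = 151/8142 + (-1*18112)/((2*(-5 + 2/7)/7)) = 151*(1/8142) - 18112/((2/7)*(-33/7)) = 151/8142 - 18112/(-66/49) = 151/8142 - 18112*(-49/66) = 151/8142 + 443744/33 = 401440959/29854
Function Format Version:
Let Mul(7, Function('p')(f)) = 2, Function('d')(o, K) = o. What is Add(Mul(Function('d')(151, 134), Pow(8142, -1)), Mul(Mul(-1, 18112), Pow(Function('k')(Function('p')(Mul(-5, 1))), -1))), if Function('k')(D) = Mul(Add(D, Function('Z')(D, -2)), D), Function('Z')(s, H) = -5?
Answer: Rational(401440959, 29854) ≈ 13447.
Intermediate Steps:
Function('p')(f) = Rational(2, 7) (Function('p')(f) = Mul(Rational(1, 7), 2) = Rational(2, 7))
Function('k')(D) = Mul(D, Add(-5, D)) (Function('k')(D) = Mul(Add(D, -5), D) = Mul(Add(-5, D), D) = Mul(D, Add(-5, D)))
Add(Mul(Function('d')(151, 134), Pow(8142, -1)), Mul(Mul(-1, 18112), Pow(Function('k')(Function('p')(Mul(-5, 1))), -1))) = Add(Mul(151, Pow(8142, -1)), Mul(Mul(-1, 18112), Pow(Mul(Rational(2, 7), Add(-5, Rational(2, 7))), -1))) = Add(Mul(151, Rational(1, 8142)), Mul(-18112, Pow(Mul(Rational(2, 7), Rational(-33, 7)), -1))) = Add(Rational(151, 8142), Mul(-18112, Pow(Rational(-66, 49), -1))) = Add(Rational(151, 8142), Mul(-18112, Rational(-49, 66))) = Add(Rational(151, 8142), Rational(443744, 33)) = Rational(401440959, 29854)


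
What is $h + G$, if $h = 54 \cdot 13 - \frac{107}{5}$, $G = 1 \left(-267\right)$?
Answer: $\frac{2068}{5} \approx 413.6$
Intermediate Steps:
$G = -267$
$h = \frac{3403}{5}$ ($h = 702 - \frac{107}{5} = \frac{3403}{5} \approx 680.6$)
$h + G = \frac{3403}{5} - 267 = \frac{2068}{5}$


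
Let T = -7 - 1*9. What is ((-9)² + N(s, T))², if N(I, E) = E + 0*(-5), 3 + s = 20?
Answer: 4225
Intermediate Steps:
s = 17 (s = -3 + 20 = 17)
T = -16 (T = -7 - 9 = -16)
N(I, E) = E (N(I, E) = E + 0 = E)
((-9)² + N(s, T))² = ((-9)² - 16)² = (81 - 16)² = 65² = 4225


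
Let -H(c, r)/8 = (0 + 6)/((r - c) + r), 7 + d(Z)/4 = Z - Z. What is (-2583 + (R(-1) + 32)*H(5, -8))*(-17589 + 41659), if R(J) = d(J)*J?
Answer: -412102470/7 ≈ -5.8872e+7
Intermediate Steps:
d(Z) = -28 (d(Z) = -28 + 4*(Z - Z) = -28 + 4*0 = -28 + 0 = -28)
R(J) = -28*J
H(c, r) = -48/(-c + 2*r) (H(c, r) = -8*(0 + 6)/((r - c) + r) = -48/(-c + 2*r))
(-2583 + (R(-1) + 32)*H(5, -8))*(-17589 + 41659) = (-2583 + (-28*(-1) + 32)*(48/(5 - 2*(-8))))*(-17589 + 41659) = (-2583 + (28 + 32)*(48/(5 + 16)))*24070 = (-2583 + 60*(48/21))*24070 = (-2583 + 60*(48*(1/21)))*24070 = (-2583 + 60*(16/7))*24070 = (-2583 + 960/7)*24070 = -17121/7*24070 = -412102470/7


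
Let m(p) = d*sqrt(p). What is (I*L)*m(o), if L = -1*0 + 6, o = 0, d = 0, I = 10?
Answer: 0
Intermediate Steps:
m(p) = 0 (m(p) = 0*sqrt(p) = 0)
L = 6 (L = 0 + 6 = 6)
(I*L)*m(o) = (10*6)*0 = 60*0 = 0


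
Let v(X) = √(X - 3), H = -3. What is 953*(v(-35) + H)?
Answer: -2859 + 953*I*√38 ≈ -2859.0 + 5874.7*I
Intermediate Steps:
v(X) = √(-3 + X)
953*(v(-35) + H) = 953*(√(-3 - 35) - 3) = 953*(√(-38) - 3) = 953*(I*√38 - 3) = 953*(-3 + I*√38) = -2859 + 953*I*√38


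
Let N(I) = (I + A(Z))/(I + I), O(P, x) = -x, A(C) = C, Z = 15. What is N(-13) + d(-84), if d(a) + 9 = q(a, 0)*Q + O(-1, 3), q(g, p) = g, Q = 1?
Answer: -1249/13 ≈ -96.077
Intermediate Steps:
N(I) = (15 + I)/(2*I) (N(I) = (I + 15)/(I + I) = (15 + I)/((2*I)) = (15 + I)*(1/(2*I)) = (15 + I)/(2*I))
d(a) = -12 + a (d(a) = -9 + (a*1 - 1*3) = -9 + (a - 3) = -9 + (-3 + a) = -12 + a)
N(-13) + d(-84) = (½)*(15 - 13)/(-13) + (-12 - 84) = (½)*(-1/13)*2 - 96 = -1/13 - 96 = -1249/13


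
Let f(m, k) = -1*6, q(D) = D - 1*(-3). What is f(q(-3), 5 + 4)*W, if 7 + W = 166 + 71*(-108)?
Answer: 45054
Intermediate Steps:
q(D) = 3 + D (q(D) = D + 3 = 3 + D)
f(m, k) = -6
W = -7509 (W = -7 + (166 + 71*(-108)) = -7 + (166 - 7668) = -7 - 7502 = -7509)
f(q(-3), 5 + 4)*W = -6*(-7509) = 45054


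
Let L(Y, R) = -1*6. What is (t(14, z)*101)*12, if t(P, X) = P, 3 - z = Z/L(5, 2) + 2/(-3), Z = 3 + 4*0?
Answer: 16968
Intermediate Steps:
L(Y, R) = -6
Z = 3 (Z = 3 + 0 = 3)
z = 25/6 (z = 3 - (3/(-6) + 2/(-3)) = 3 - (3*(-⅙) + 2*(-⅓)) = 3 - (-½ - ⅔) = 3 - 1*(-7/6) = 3 + 7/6 = 25/6 ≈ 4.1667)
(t(14, z)*101)*12 = (14*101)*12 = 1414*12 = 16968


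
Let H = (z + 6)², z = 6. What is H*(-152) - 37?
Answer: -21925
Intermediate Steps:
H = 144 (H = (6 + 6)² = 12² = 144)
H*(-152) - 37 = 144*(-152) - 37 = -21888 - 37 = -21925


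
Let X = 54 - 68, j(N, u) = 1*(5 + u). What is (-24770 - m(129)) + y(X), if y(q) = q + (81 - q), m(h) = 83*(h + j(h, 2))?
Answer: -35977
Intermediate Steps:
j(N, u) = 5 + u
m(h) = 581 + 83*h (m(h) = 83*(h + (5 + 2)) = 83*(h + 7) = 83*(7 + h) = 581 + 83*h)
X = -14
y(q) = 81
(-24770 - m(129)) + y(X) = (-24770 - (581 + 83*129)) + 81 = (-24770 - (581 + 10707)) + 81 = (-24770 - 1*11288) + 81 = (-24770 - 11288) + 81 = -36058 + 81 = -35977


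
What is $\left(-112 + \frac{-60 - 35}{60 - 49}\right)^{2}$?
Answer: $\frac{1760929}{121} \approx 14553.0$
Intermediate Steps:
$\left(-112 + \frac{-60 - 35}{60 - 49}\right)^{2} = \left(-112 - \frac{95}{11}\right)^{2} = \left(- \frac{1327}{11}\right)^{2} = \frac{1760929}{121}$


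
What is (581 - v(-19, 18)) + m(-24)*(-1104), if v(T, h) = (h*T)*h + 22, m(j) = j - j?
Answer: 6715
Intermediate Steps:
m(j) = 0
v(T, h) = 22 + T*h² (v(T, h) = (T*h)*h + 22 = T*h² + 22 = 22 + T*h²)
(581 - v(-19, 18)) + m(-24)*(-1104) = (581 - (22 - 19*18²)) + 0*(-1104) = (581 - (22 - 19*324)) + 0 = (581 - (22 - 6156)) + 0 = (581 - 1*(-6134)) + 0 = (581 + 6134) + 0 = 6715 + 0 = 6715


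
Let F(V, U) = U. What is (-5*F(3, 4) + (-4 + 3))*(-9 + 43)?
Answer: -714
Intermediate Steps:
(-5*F(3, 4) + (-4 + 3))*(-9 + 43) = (-5*4 + (-4 + 3))*(-9 + 43) = (-20 - 1)*34 = -21*34 = -714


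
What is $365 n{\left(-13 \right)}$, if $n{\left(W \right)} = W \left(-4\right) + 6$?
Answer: $21170$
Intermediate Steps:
$n{\left(W \right)} = 6 - 4 W$ ($n{\left(W \right)} = - 4 W + 6 = 6 - 4 W$)
$365 n{\left(-13 \right)} = 365 \left(6 - -52\right) = 365 \left(6 + 52\right) = 365 \cdot 58 = 21170$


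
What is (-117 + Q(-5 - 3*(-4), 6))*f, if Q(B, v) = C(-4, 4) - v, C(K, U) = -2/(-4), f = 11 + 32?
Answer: -10535/2 ≈ -5267.5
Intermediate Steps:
f = 43
C(K, U) = ½ (C(K, U) = -2*(-¼) = ½)
Q(B, v) = ½ - v
(-117 + Q(-5 - 3*(-4), 6))*f = (-117 + (½ - 1*6))*43 = (-117 + (½ - 6))*43 = (-117 - 11/2)*43 = -245/2*43 = -10535/2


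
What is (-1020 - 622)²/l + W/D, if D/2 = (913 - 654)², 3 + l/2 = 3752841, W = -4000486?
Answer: -529725517928/17981723277 ≈ -29.459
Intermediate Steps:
l = 7505676 (l = -6 + 2*3752841 = -6 + 7505682 = 7505676)
D = 134162 (D = 2*(913 - 654)² = 2*259² = 2*67081 = 134162)
(-1020 - 622)²/l + W/D = (-1020 - 622)²/7505676 - 4000486/134162 = (-1642)²*(1/7505676) - 4000486*1/134162 = 2696164*(1/7505676) - 285749/9583 = 674041/1876419 - 285749/9583 = -529725517928/17981723277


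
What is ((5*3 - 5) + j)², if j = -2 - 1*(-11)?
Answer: 361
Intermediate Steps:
j = 9 (j = -2 + 11 = 9)
((5*3 - 5) + j)² = ((5*3 - 5) + 9)² = ((15 - 5) + 9)² = (10 + 9)² = 19² = 361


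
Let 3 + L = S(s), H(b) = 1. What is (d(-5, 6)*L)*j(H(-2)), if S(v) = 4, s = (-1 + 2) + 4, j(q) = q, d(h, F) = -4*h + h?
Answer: 15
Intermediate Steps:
d(h, F) = -3*h
s = 5 (s = 1 + 4 = 5)
L = 1 (L = -3 + 4 = 1)
(d(-5, 6)*L)*j(H(-2)) = (-3*(-5)*1)*1 = (15*1)*1 = 15*1 = 15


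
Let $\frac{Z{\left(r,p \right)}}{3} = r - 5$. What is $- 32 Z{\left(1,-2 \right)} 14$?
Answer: $5376$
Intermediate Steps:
$Z{\left(r,p \right)} = -15 + 3 r$ ($Z{\left(r,p \right)} = 3 \left(r - 5\right) = 3 \left(-5 + r\right) = -15 + 3 r$)
$- 32 Z{\left(1,-2 \right)} 14 = - 32 \left(-15 + 3 \cdot 1\right) 14 = - 32 \left(-15 + 3\right) 14 = \left(-32\right) \left(-12\right) 14 = 384 \cdot 14 = 5376$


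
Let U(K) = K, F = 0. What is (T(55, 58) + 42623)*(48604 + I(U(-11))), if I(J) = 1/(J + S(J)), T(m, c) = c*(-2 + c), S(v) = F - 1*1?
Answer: 26754123137/12 ≈ 2.2295e+9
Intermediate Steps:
S(v) = -1 (S(v) = 0 - 1*1 = 0 - 1 = -1)
I(J) = 1/(-1 + J) (I(J) = 1/(J - 1) = 1/(-1 + J))
(T(55, 58) + 42623)*(48604 + I(U(-11))) = (58*(-2 + 58) + 42623)*(48604 + 1/(-1 - 11)) = (58*56 + 42623)*(48604 + 1/(-12)) = (3248 + 42623)*(48604 - 1/12) = 45871*(583247/12) = 26754123137/12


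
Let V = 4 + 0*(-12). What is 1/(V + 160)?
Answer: 1/164 ≈ 0.0060976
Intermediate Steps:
V = 4 (V = 4 + 0 = 4)
1/(V + 160) = 1/(4 + 160) = 1/164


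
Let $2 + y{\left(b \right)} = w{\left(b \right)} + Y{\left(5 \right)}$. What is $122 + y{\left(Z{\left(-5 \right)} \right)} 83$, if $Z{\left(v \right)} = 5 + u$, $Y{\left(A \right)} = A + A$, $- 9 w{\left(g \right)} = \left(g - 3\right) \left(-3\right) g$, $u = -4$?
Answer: $\frac{2192}{3} \approx 730.67$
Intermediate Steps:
$w{\left(g \right)} = - \frac{g \left(9 - 3 g\right)}{9}$ ($w{\left(g \right)} = - \frac{\left(g - 3\right) \left(-3\right) g}{9} = - \frac{\left(-3 + g\right) \left(-3\right) g}{9} = - \frac{\left(9 - 3 g\right) g}{9} = - \frac{g \left(9 - 3 g\right)}{9}$)
$Y{\left(A \right)} = 2 A$
$Z{\left(v \right)} = 1$ ($Z{\left(v \right)} = 5 - 4 = 1$)
$y{\left(b \right)} = 8 + \frac{b \left(-3 + b\right)}{3}$ ($y{\left(b \right)} = -2 + \left(\frac{b \left(-3 + b\right)}{3} + 2 \cdot 5\right) = -2 + \left(\frac{b \left(-3 + b\right)}{3} + 10\right) = -2 + \left(10 + \frac{b \left(-3 + b\right)}{3}\right) = 8 + \frac{b \left(-3 + b\right)}{3}$)
$122 + y{\left(Z{\left(-5 \right)} \right)} 83 = 122 + \left(8 + \frac{1}{3} \cdot 1 \left(-3 + 1\right)\right) 83 = 122 + \left(8 + \frac{1}{3} \cdot 1 \left(-2\right)\right) 83 = 122 + \left(8 - \frac{2}{3}\right) 83 = 122 + \frac{22}{3} \cdot 83 = 122 + \frac{1826}{3} = \frac{2192}{3}$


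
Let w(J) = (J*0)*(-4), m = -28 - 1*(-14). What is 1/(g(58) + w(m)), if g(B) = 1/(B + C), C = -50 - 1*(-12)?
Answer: 20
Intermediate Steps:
C = -38 (C = -50 + 12 = -38)
m = -14 (m = -28 + 14 = -14)
g(B) = 1/(-38 + B) (g(B) = 1/(B - 38) = 1/(-38 + B))
w(J) = 0 (w(J) = 0*(-4) = 0)
1/(g(58) + w(m)) = 1/(1/(-38 + 58) + 0) = 1/(1/20 + 0) = 1/(1/20) = 20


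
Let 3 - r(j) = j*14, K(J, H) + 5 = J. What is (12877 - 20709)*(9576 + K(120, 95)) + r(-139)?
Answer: -75897963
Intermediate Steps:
K(J, H) = -5 + J
r(j) = 3 - 14*j (r(j) = 3 - j*14 = 3 - 14*j)
(12877 - 20709)*(9576 + K(120, 95)) + r(-139) = (12877 - 20709)*(9576 + (-5 + 120)) + (3 - 14*(-139)) = -7832*(9576 + 115) + (3 + 1946) = -7832*9691 + 1949 = -75899912 + 1949 = -75897963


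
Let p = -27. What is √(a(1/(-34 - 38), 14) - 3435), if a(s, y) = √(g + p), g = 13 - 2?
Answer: √(-3435 + 4*I) ≈ 0.0341 + 58.609*I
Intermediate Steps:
g = 11
a(s, y) = 4*I (a(s, y) = √(11 - 27) = √(-16) = 4*I)
√(a(1/(-34 - 38), 14) - 3435) = √(4*I - 3435) = √(-3435 + 4*I)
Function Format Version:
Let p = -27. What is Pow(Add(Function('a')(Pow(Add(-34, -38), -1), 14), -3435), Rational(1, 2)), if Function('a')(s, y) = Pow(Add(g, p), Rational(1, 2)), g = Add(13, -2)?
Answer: Pow(Add(-3435, Mul(4, I)), Rational(1, 2)) ≈ Add(0.0341, Mul(58.609, I))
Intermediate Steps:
g = 11
Function('a')(s, y) = Mul(4, I) (Function('a')(s, y) = Pow(Add(11, -27), Rational(1, 2)) = Pow(-16, Rational(1, 2)) = Mul(4, I))
Pow(Add(Function('a')(Pow(Add(-34, -38), -1), 14), -3435), Rational(1, 2)) = Pow(Add(Mul(4, I), -3435), Rational(1, 2)) = Pow(Add(-3435, Mul(4, I)), Rational(1, 2))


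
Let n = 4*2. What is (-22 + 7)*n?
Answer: -120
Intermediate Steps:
n = 8
(-22 + 7)*n = (-22 + 7)*8 = -15*8 = -120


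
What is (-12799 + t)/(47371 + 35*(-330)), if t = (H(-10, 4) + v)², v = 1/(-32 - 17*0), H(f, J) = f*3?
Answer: -12182655/36680704 ≈ -0.33213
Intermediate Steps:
H(f, J) = 3*f
v = -1/32 (v = 1/(-32 + 0) = 1/(-32) = -1/32 ≈ -0.031250)
t = 923521/1024 (t = (3*(-10) - 1/32)² = (-30 - 1/32)² = (-961/32)² = 923521/1024 ≈ 901.88)
(-12799 + t)/(47371 + 35*(-330)) = (-12799 + 923521/1024)/(47371 + 35*(-330)) = -12182655/(1024*(47371 - 11550)) = -12182655/1024/35821 = -12182655/1024*1/35821 = -12182655/36680704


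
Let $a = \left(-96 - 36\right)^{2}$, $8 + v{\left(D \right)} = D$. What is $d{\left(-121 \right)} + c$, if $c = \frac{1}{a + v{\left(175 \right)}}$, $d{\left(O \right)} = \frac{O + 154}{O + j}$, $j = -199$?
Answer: $- \frac{580183}{5629120} \approx -0.10307$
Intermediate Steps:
$v{\left(D \right)} = -8 + D$
$a = 17424$ ($a = \left(-132\right)^{2} = 17424$)
$d{\left(O \right)} = \frac{154 + O}{-199 + O}$ ($d{\left(O \right)} = \frac{O + 154}{O - 199} = \frac{154 + O}{-199 + O}$)
$c = \frac{1}{17591}$ ($c = \frac{1}{17424 + \left(-8 + 175\right)} = \frac{1}{17424 + 167} = \frac{1}{17591} \approx 5.6847 \cdot 10^{-5}$)
$d{\left(-121 \right)} + c = \frac{154 - 121}{-199 - 121} + \frac{1}{17591} = \frac{1}{-320} \cdot 33 + \frac{1}{17591} = \left(- \frac{1}{320}\right) 33 + \frac{1}{17591} = - \frac{33}{320} + \frac{1}{17591} = - \frac{580183}{5629120}$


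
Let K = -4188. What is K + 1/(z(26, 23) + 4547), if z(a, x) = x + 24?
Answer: -19239671/4594 ≈ -4188.0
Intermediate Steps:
z(a, x) = 24 + x
K + 1/(z(26, 23) + 4547) = -4188 + 1/((24 + 23) + 4547) = -4188 + 1/(47 + 4547) = -4188 + 1/4594 = -19239671/4594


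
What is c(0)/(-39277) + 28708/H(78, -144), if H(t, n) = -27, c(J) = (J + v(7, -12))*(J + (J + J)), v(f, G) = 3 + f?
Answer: -28708/27 ≈ -1063.3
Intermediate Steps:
c(J) = 3*J*(10 + J) (c(J) = (J + (3 + 7))*(J + (J + J)) = (J + 10)*(J + 2*J) = (10 + J)*(3*J) = 3*J*(10 + J))
c(0)/(-39277) + 28708/H(78, -144) = (3*0*(10 + 0))/(-39277) + 28708/(-27) = (3*0*10)*(-1/39277) + 28708*(-1/27) = 0*(-1/39277) - 28708/27 = 0 - 28708/27 = -28708/27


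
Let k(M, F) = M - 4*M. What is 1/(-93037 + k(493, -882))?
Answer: -1/94516 ≈ -1.0580e-5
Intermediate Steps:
k(M, F) = -3*M
1/(-93037 + k(493, -882)) = 1/(-93037 - 3*493) = 1/(-93037 - 1479) = 1/(-94516) = -1/94516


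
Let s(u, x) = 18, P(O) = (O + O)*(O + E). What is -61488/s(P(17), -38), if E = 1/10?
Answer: -3416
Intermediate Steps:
E = ⅒ ≈ 0.10000
P(O) = 2*O*(⅒ + O) (P(O) = (O + O)*(O + ⅒) = (2*O)*(⅒ + O) = 2*O*(⅒ + O))
-61488/s(P(17), -38) = -61488/18 = -61488*1/18 = -3416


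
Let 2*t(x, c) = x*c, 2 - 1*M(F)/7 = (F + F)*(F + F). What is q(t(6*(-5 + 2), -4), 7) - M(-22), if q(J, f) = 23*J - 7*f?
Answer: 14317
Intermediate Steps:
M(F) = 14 - 28*F² (M(F) = 14 - 7*(F + F)*(F + F) = 14 - 7*2*F*2*F = 14 - 28*F²)
t(x, c) = c*x/2 (t(x, c) = (x*c)/2 = (c*x)/2 = c*x/2)
q(J, f) = -7*f + 23*J
q(t(6*(-5 + 2), -4), 7) - M(-22) = (-7*7 + 23*((½)*(-4)*(6*(-5 + 2)))) - (14 - 28*(-22)²) = (-49 + 23*((½)*(-4)*(6*(-3)))) - (14 - 28*484) = (-49 + 23*((½)*(-4)*(-18))) - (14 - 13552) = (-49 + 23*36) - 1*(-13538) = (-49 + 828) + 13538 = 779 + 13538 = 14317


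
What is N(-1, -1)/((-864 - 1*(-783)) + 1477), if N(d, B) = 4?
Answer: 1/349 ≈ 0.0028653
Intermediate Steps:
N(-1, -1)/((-864 - 1*(-783)) + 1477) = 4/((-864 - 1*(-783)) + 1477) = 4/((-864 + 783) + 1477) = 4/(-81 + 1477) = 4/1396 = (1/1396)*4 = 1/349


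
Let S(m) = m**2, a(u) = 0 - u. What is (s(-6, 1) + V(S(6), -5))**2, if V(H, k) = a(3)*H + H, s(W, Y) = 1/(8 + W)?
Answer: 20449/4 ≈ 5112.3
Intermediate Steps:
a(u) = -u
V(H, k) = -2*H (V(H, k) = (-1*3)*H + H = -3*H + H = -2*H)
(s(-6, 1) + V(S(6), -5))**2 = (1/(8 - 6) - 2*6**2)**2 = (1/2 - 2*36)**2 = (1/2 - 72)**2 = (-143/2)**2 = 20449/4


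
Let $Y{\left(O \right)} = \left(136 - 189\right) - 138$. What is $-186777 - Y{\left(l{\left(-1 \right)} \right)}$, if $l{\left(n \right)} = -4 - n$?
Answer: $-186586$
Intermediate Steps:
$Y{\left(O \right)} = -191$ ($Y{\left(O \right)} = -53 - 138 = -191$)
$-186777 - Y{\left(l{\left(-1 \right)} \right)} = -186777 - -191 = -186777 + 191 = -186586$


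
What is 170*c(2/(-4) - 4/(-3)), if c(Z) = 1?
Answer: 170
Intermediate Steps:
170*c(2/(-4) - 4/(-3)) = 170*1 = 170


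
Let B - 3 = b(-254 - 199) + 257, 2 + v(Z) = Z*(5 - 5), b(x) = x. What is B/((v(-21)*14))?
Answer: 193/28 ≈ 6.8929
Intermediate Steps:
v(Z) = -2 (v(Z) = -2 + Z*(5 - 5) = -2 + Z*0 = -2 + 0 = -2)
B = -193 (B = 3 + ((-254 - 199) + 257) = 3 + (-453 + 257) = 3 - 196 = -193)
B/((v(-21)*14)) = -193/((-2*14)) = -193/(-28) = -193*(-1/28) = 193/28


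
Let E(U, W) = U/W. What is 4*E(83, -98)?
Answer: -166/49 ≈ -3.3878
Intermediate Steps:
4*E(83, -98) = 4*(83/(-98)) = 4*(83*(-1/98)) = 4*(-83/98) = -166/49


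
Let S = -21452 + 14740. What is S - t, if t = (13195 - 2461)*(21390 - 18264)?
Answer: -33561196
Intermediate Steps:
S = -6712
t = 33554484 (t = 10734*3126 = 33554484)
S - t = -6712 - 1*33554484 = -6712 - 33554484 = -33561196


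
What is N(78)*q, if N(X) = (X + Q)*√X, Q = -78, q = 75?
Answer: 0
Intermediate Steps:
N(X) = √X*(-78 + X) (N(X) = (X - 78)*√X = (-78 + X)*√X = √X*(-78 + X))
N(78)*q = (√78*(-78 + 78))*75 = (√78*0)*75 = 0*75 = 0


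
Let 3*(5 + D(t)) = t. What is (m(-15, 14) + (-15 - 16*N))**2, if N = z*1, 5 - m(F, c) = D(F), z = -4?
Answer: 4096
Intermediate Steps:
D(t) = -5 + t/3
m(F, c) = 10 - F/3 (m(F, c) = 5 - (-5 + F/3) = 5 + (5 - F/3) = 10 - F/3)
N = -4 (N = -4*1 = -4)
(m(-15, 14) + (-15 - 16*N))**2 = ((10 - 1/3*(-15)) + (-15 - 16*(-4)))**2 = ((10 + 5) + (-15 + 64))**2 = (15 + 49)**2 = 64**2 = 4096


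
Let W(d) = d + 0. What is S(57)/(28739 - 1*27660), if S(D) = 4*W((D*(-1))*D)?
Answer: -12996/1079 ≈ -12.044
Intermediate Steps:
W(d) = d
S(D) = -4*D² (S(D) = 4*((D*(-1))*D) = 4*((-D)*D) = 4*(-D²) = -4*D²)
S(57)/(28739 - 1*27660) = (-4*57²)/(28739 - 1*27660) = (-4*3249)/(28739 - 27660) = -12996/1079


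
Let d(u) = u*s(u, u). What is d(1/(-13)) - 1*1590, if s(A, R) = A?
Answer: -268709/169 ≈ -1590.0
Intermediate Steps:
d(u) = u² (d(u) = u*u = u²)
d(1/(-13)) - 1*1590 = (1/(-13))² - 1*1590 = (-1/13)² - 1590 = 1/169 - 1590 = -268709/169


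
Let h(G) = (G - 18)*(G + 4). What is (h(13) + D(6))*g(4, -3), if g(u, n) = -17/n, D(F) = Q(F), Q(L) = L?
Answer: -1343/3 ≈ -447.67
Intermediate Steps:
h(G) = (-18 + G)*(4 + G)
D(F) = F
(h(13) + D(6))*g(4, -3) = ((-72 + 13² - 14*13) + 6)*(-17/(-3)) = ((-72 + 169 - 182) + 6)*(-17*(-⅓)) = (-85 + 6)*(17/3) = -79*17/3 = -1343/3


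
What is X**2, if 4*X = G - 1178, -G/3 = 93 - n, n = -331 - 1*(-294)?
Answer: 153664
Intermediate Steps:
n = -37 (n = -331 + 294 = -37)
G = -390 (G = -3*(93 - 1*(-37)) = -3*(93 + 37) = -3*130 = -390)
X = -392 (X = (-390 - 1178)/4 = (1/4)*(-1568) = -392)
X**2 = (-392)**2 = 153664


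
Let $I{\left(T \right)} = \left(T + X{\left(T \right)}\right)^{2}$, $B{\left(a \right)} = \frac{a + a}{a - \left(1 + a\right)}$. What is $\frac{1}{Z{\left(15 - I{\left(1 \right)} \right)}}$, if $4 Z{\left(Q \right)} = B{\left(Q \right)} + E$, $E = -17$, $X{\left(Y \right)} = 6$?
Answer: $\frac{4}{51} \approx 0.078431$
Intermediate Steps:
$B{\left(a \right)} = - 2 a$ ($B{\left(a \right)} = \frac{2 a}{-1} = 2 a \left(-1\right) = - 2 a$)
$I{\left(T \right)} = \left(6 + T\right)^{2}$ ($I{\left(T \right)} = \left(T + 6\right)^{2} = \left(6 + T\right)^{2}$)
$Z{\left(Q \right)} = - \frac{17}{4} - \frac{Q}{2}$ ($Z{\left(Q \right)} = \frac{- 2 Q - 17}{4} = \frac{-17 - 2 Q}{4} = - \frac{17}{4} - \frac{Q}{2}$)
$\frac{1}{Z{\left(15 - I{\left(1 \right)} \right)}} = \frac{1}{- \frac{17}{4} - \frac{15 - \left(6 + 1\right)^{2}}{2}} = \frac{1}{- \frac{17}{4} - \frac{15 - 7^{2}}{2}} = \frac{1}{- \frac{17}{4} - \frac{15 - 49}{2}} = \frac{1}{- \frac{17}{4} - -17} = \frac{1}{- \frac{17}{4} + 17} = \frac{1}{\frac{51}{4}} = \frac{4}{51}$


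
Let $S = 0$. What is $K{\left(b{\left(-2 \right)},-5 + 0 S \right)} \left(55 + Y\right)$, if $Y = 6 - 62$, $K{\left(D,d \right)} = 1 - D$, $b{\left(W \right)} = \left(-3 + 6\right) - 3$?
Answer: $-1$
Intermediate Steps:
$b{\left(W \right)} = 0$ ($b{\left(W \right)} = 3 - 3 = 0$)
$Y = -56$
$K{\left(b{\left(-2 \right)},-5 + 0 S \right)} \left(55 + Y\right) = \left(1 - 0\right) \left(55 - 56\right) = \left(1 + 0\right) \left(-1\right) = 1 \left(-1\right) = -1$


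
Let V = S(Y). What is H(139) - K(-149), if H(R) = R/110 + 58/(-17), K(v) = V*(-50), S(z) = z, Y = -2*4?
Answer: -752017/1870 ≈ -402.15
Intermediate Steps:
Y = -8
V = -8
K(v) = 400 (K(v) = -8*(-50) = 400)
H(R) = -58/17 + R/110 (H(R) = R*(1/110) + 58*(-1/17) = R/110 - 58/17 = -58/17 + R/110)
H(139) - K(-149) = (-58/17 + (1/110)*139) - 1*400 = (-58/17 + 139/110) - 400 = -4017/1870 - 400 = -752017/1870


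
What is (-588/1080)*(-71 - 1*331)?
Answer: 3283/15 ≈ 218.87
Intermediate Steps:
(-588/1080)*(-71 - 1*331) = (-588*1/1080)*(-71 - 331) = -49/90*(-402) = 3283/15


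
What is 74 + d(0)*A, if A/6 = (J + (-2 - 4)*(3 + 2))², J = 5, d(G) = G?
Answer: 74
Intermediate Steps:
A = 3750 (A = 6*(5 + (-2 - 4)*(3 + 2))² = 6*(5 - 6*5)² = 6*(5 - 30)² = 6*(-25)² = 6*625 = 3750)
74 + d(0)*A = 74 + 0*3750 = 74 + 0 = 74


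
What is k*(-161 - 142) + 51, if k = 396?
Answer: -119937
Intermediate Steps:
k*(-161 - 142) + 51 = 396*(-161 - 142) + 51 = 396*(-303) + 51 = -119988 + 51 = -119937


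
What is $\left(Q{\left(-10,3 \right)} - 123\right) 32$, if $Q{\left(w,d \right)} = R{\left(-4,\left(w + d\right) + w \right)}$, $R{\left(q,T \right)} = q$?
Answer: $-4064$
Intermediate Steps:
$Q{\left(w,d \right)} = -4$
$\left(Q{\left(-10,3 \right)} - 123\right) 32 = \left(-4 - 123\right) 32 = \left(-127\right) 32 = -4064$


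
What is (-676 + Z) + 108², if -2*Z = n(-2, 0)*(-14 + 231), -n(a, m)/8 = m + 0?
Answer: 10988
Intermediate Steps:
n(a, m) = -8*m (n(a, m) = -8*(m + 0) = -8*m)
Z = 0 (Z = -(-8*0)*(-14 + 231)/2 = -0*217 = -½*0 = 0)
(-676 + Z) + 108² = (-676 + 0) + 108² = -676 + 11664 = 10988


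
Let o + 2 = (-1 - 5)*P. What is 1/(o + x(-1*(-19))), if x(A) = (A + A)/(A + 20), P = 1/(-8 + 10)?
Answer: -39/157 ≈ -0.24841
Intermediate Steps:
P = 1/2 ≈ 0.50000
x(A) = 2*A/(20 + A) (x(A) = (2*A)/(20 + A) = 2*A/(20 + A))
o = -5 (o = -2 + (-1 - 5)*(1/2) = -2 - 6*1/2 = -2 - 3 = -5)
1/(o + x(-1*(-19))) = 1/(-5 + 2*(-1*(-19))/(20 - 1*(-19))) = 1/(-5 + 2*19/(20 + 19)) = 1/(-5 + 2*19/39) = 1/(-5 + 2*19*(1/39)) = 1/(-5 + 38/39) = 1/(-157/39) = -39/157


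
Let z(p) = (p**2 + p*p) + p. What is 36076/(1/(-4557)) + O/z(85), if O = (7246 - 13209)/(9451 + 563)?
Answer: -23928750972784643/145553490 ≈ -1.6440e+8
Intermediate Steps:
z(p) = p + 2*p**2 (z(p) = (p**2 + p**2) + p = 2*p**2 + p = p + 2*p**2)
O = -5963/10014 ≈ -0.59547
36076/(1/(-4557)) + O/z(85) = 36076/(1/(-4557)) - 5963*1/(85*(1 + 2*85))/10014 = 36076/(-1/4557) - 5963*1/(85*(1 + 170))/10014 = 36076*(-4557) - 5963/(10014*(85*171)) = -164398332 - 5963/10014/14535 = -164398332 - 5963/10014*1/14535 = -164398332 - 5963/145553490 = -23928750972784643/145553490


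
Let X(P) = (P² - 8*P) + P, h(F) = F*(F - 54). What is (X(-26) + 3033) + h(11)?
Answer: 3418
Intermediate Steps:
h(F) = F*(-54 + F)
X(P) = P² - 7*P
(X(-26) + 3033) + h(11) = (-26*(-7 - 26) + 3033) + 11*(-54 + 11) = (-26*(-33) + 3033) + 11*(-43) = (858 + 3033) - 473 = 3891 - 473 = 3418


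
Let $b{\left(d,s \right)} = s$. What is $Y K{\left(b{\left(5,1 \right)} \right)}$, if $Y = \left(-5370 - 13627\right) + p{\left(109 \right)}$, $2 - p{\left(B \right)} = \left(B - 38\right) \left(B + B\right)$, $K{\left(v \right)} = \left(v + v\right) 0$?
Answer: $0$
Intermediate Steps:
$K{\left(v \right)} = 0$ ($K{\left(v \right)} = 2 v 0 = 0$)
$p{\left(B \right)} = 2 - 2 B \left(-38 + B\right)$ ($p{\left(B \right)} = 2 - \left(B - 38\right) \left(B + B\right) = 2 - \left(-38 + B\right) 2 B = 2 - 2 B \left(-38 + B\right)$)
$Y = -34473$ ($Y = \left(-5370 - 13627\right) + \left(2 - 2 \cdot 109^{2} + 76 \cdot 109\right) = -18997 + \left(2 - 23762 + 8284\right) = -18997 - 15476 = -34473$)
$Y K{\left(b{\left(5,1 \right)} \right)} = \left(-34473\right) 0 = 0$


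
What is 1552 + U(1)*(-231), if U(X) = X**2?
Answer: 1321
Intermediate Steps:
1552 + U(1)*(-231) = 1552 + 1**2*(-231) = 1552 + 1*(-231) = 1552 - 231 = 1321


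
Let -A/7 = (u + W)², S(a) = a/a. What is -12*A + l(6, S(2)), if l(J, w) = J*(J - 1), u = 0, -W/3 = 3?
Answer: 6834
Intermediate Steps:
S(a) = 1
W = -9 (W = -3*3 = -9)
A = -567 (A = -7*(0 - 9)² = -7*(-9)² = -7*81 = -567)
l(J, w) = J*(-1 + J)
-12*A + l(6, S(2)) = -12*(-567) + 6*(-1 + 6) = 6804 + 6*5 = 6804 + 30 = 6834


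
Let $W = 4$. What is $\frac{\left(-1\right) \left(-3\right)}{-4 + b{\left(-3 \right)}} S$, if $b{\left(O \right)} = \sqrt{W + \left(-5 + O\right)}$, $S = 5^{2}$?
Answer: $-15 - \frac{15 i}{2} \approx -15.0 - 7.5 i$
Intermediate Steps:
$S = 25$
$b{\left(O \right)} = \sqrt{-1 + O}$ ($b{\left(O \right)} = \sqrt{4 + \left(-5 + O\right)} = \sqrt{-1 + O}$)
$\frac{\left(-1\right) \left(-3\right)}{-4 + b{\left(-3 \right)}} S = \frac{\left(-1\right) \left(-3\right)}{-4 + \sqrt{-1 - 3}} \cdot 25 = \frac{3}{-4 + \sqrt{-4}} \cdot 25 = \frac{3}{-4 + 2 i} 25 = 3 \frac{-4 - 2 i}{20} \cdot 25 = \frac{3 \left(-4 - 2 i\right)}{20} \cdot 25 = \frac{15 \left(-4 - 2 i\right)}{4}$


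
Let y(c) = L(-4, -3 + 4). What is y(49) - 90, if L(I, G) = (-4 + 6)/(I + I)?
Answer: -361/4 ≈ -90.250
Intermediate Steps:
L(I, G) = 1/I (L(I, G) = 2/((2*I)) = 2*(1/(2*I)) = 1/I)
y(c) = -1/4 (y(c) = 1/(-4) = -1/4)
y(49) - 90 = -1/4 - 90 = -361/4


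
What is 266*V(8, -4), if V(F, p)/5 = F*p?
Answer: -42560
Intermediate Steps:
V(F, p) = 5*F*p (V(F, p) = 5*(F*p) = 5*F*p)
266*V(8, -4) = 266*(5*8*(-4)) = 266*(-160) = -42560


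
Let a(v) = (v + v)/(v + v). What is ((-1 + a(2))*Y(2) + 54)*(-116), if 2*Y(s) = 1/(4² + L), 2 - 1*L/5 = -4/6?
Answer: -6264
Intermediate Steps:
L = 40/3 (L = 10 - (-20)/6 = 10 - 5*(-⅔) = 10 + 10/3 = 40/3 ≈ 13.333)
a(v) = 1 (a(v) = (2*v)/((2*v)) = (2*v)*(1/(2*v)) = 1)
Y(s) = 3/176 (Y(s) = 1/(2*(4² + 40/3)) = 1/(2*(16 + 40/3)) = 1/(2*(88/3)) = (½)*(3/88) = 3/176)
((-1 + a(2))*Y(2) + 54)*(-116) = ((-1 + 1)*(3/176) + 54)*(-116) = (0*(3/176) + 54)*(-116) = (0 + 54)*(-116) = 54*(-116) = -6264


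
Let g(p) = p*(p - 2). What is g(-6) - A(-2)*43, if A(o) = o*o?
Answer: -124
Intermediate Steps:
A(o) = o**2
g(p) = p*(-2 + p)
g(-6) - A(-2)*43 = -6*(-2 - 6) - 1*(-2)**2*43 = -6*(-8) - 1*4*43 = 48 - 4*43 = 48 - 172 = -124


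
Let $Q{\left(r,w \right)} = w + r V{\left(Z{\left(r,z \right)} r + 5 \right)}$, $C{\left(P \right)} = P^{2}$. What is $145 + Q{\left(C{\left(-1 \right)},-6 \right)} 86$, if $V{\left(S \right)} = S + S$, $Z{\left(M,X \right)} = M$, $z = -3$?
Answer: $661$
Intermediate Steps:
$V{\left(S \right)} = 2 S$
$Q{\left(r,w \right)} = w + r \left(10 + 2 r^{2}\right)$ ($Q{\left(r,w \right)} = w + r 2 \left(r r + 5\right) = w + r 2 \left(r^{2} + 5\right) = w + r 2 \left(5 + r^{2}\right) = w + r \left(10 + 2 r^{2}\right)$)
$145 + Q{\left(C{\left(-1 \right)},-6 \right)} 86 = 145 + \left(-6 + 2 \left(-1\right)^{2} \left(5 + \left(\left(-1\right)^{2}\right)^{2}\right)\right) 86 = 145 + \left(-6 + 2 \cdot 1 \left(5 + 1^{2}\right)\right) 86 = 145 + \left(-6 + 2 \cdot 1 \left(5 + 1\right)\right) 86 = 145 + \left(-6 + 2 \cdot 1 \cdot 6\right) 86 = 145 + \left(-6 + 12\right) 86 = 145 + 6 \cdot 86 = 145 + 516 = 661$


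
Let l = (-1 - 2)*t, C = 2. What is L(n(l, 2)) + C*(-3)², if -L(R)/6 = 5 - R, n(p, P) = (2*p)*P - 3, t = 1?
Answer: -102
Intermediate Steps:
l = -3 (l = (-1 - 2)*1 = -3*1 = -3)
n(p, P) = -3 + 2*P*p (n(p, P) = 2*P*p - 3 = -3 + 2*P*p)
L(R) = -30 + 6*R (L(R) = -6*(5 - R) = -30 + 6*R)
L(n(l, 2)) + C*(-3)² = (-30 + 6*(-3 + 2*2*(-3))) + 2*(-3)² = (-30 + 6*(-3 - 12)) + 2*9 = (-30 + 6*(-15)) + 18 = (-30 - 90) + 18 = -120 + 18 = -102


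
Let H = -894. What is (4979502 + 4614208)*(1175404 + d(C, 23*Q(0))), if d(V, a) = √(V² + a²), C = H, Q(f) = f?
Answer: 11285061885580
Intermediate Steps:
C = -894
(4979502 + 4614208)*(1175404 + d(C, 23*Q(0))) = (4979502 + 4614208)*(1175404 + √((-894)² + (23*0)²)) = 9593710*(1175404 + √(799236 + 0²)) = 9593710*(1175404 + √(799236 + 0)) = 9593710*(1175404 + √799236) = 9593710*(1175404 + 894) = 9593710*1176298 = 11285061885580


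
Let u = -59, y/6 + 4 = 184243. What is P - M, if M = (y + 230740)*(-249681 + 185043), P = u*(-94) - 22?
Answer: 86367620536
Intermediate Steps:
y = 1105434 (y = -24 + 6*184243 = -24 + 1105458 = 1105434)
P = 5524 (P = -59*(-94) - 22 = 5546 - 22 = 5524)
M = -86367615012 (M = (1105434 + 230740)*(-249681 + 185043) = 1336174*(-64638) = -86367615012)
P - M = 5524 - 1*(-86367615012) = 5524 + 86367615012 = 86367620536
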